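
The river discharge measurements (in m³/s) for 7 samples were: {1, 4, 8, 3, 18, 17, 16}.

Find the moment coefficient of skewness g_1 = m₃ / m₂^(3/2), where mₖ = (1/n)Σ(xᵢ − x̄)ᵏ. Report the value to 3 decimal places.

0.086

x̄ = (1 + 4 + 8 + 3 + 18 + 17 + 16) / 7 = 9.5714
deviations (xᵢ − x̄): -8.5714, -5.5714, -1.5714, -6.5714, 8.4286, 7.4286, 6.4286
Σ(xᵢ − x̄)² = 317.7143 ⇒ m₂ = 317.7143/7 = 45.38776
Σ(xᵢ − x̄)³ = 184.0408 ⇒ m₃ = 184.0408/7 = 26.29155
m₂^(3/2) = 45.38776^(1.5) = 305.77928
g_1 = m₃ / m₂^(3/2) = 26.29155 / 305.77928 ≈ 0.086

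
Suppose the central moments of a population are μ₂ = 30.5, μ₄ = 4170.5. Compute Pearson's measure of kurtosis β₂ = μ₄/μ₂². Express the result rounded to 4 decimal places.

4.4832

μ₂² = 30.5² = 930.25000
μ₄/μ₂² = 4170.5 / 930.25000 = 4.48320
β₂ ≈ 4.4832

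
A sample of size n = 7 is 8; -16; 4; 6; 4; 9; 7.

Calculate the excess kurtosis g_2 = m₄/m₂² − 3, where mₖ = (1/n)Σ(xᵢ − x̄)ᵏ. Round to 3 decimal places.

1.736

x̄ = 3.1429
Σ(xᵢ − x̄)² = 448.8571 ⇒ m₂ = 64.12245
Σ(xᵢ − x̄)⁴ = 136307.3994 ⇒ m₄ = 19472.48563
m₂² = 4111.68846
g_2 = m₄/m₂² − 3 = 4.73589 − 3 ≈ 1.736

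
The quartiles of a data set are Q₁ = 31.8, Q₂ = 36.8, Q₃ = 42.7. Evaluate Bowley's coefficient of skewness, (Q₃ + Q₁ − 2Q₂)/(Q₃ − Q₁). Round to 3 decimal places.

numerator: Q₃ + Q₁ − 2Q₂ = 42.7 + 31.8 − 2×36.8 = 0.9000
denominator: Q₃ − Q₁ = 42.7 − 31.8 = 10.9000
Bowley skewness = 0.9000 / 10.9000 ≈ 0.083

0.083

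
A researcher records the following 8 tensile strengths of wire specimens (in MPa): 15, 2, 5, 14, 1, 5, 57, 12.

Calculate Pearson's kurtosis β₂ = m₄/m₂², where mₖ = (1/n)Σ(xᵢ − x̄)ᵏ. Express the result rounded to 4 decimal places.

5.1899

x̄ = 13.8750
Σ(xᵢ − x̄)² = 2328.8750 ⇒ m₂ = 291.10938
Σ(xᵢ − x̄)⁴ = 3518513.8379 ⇒ m₄ = 439814.22974
m₂² = 84744.66821
β₂ = m₄/m₂² = 439814.22974 / 84744.66821 ≈ 5.1899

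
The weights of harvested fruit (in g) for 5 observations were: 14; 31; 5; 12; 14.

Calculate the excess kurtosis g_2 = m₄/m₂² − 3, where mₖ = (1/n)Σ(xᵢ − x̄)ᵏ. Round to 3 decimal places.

x̄ = 15.2000
Σ(xᵢ − x̄)² = 366.8000 ⇒ m₂ = 73.36000
Σ(xᵢ − x̄)⁴ = 73253.4560 ⇒ m₄ = 14650.69120
m₂² = 5381.68960
g_2 = m₄/m₂² − 3 = 2.72232 − 3 ≈ -0.278

-0.278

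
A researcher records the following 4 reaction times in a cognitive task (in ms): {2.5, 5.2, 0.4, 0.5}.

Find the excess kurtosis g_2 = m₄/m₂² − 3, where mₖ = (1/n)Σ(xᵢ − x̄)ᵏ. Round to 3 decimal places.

-1.213

x̄ = 2.1500
Σ(xᵢ − x̄)² = 15.2100 ⇒ m₂ = 3.80250
Σ(xᵢ − x̄)⁴ = 103.3424 ⇒ m₄ = 25.83561
m₂² = 14.45901
g_2 = m₄/m₂² − 3 = 1.78682 − 3 ≈ -1.213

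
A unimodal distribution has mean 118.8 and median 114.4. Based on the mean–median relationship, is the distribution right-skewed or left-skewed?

mean − median = 118.8 − 114.4 = 4.4
mean > median ⇒ the longer tail is on the right ⇒ right-skewed (positively skewed).

right-skewed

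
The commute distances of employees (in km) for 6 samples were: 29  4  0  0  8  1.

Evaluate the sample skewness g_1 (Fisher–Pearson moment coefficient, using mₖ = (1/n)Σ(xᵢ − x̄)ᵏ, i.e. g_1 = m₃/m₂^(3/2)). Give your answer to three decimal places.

1.513

x̄ = (29 + 4 + 0 + 0 + 8 + 1) / 6 = 7.0000
deviations (xᵢ − x̄): 22.0000, -3.0000, -7.0000, -7.0000, 1.0000, -6.0000
Σ(xᵢ − x̄)² = 628.0000 ⇒ m₂ = 628.0000/6 = 104.66667
Σ(xᵢ − x̄)³ = 9720.0000 ⇒ m₃ = 9720.0000/6 = 1620.00000
m₂^(3/2) = 104.66667^(1.5) = 1070.81042
g_1 = m₃ / m₂^(3/2) = 1620.00000 / 1070.81042 ≈ 1.513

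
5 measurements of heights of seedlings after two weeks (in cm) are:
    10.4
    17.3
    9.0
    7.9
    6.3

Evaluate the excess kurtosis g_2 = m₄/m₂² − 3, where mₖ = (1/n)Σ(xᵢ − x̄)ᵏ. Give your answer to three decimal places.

-0.304

x̄ = 10.1800
Σ(xᵢ − x̄)² = 72.3880 ⇒ m₂ = 14.47760
Σ(xᵢ − x̄)⁴ = 2825.5216 ⇒ m₄ = 565.10433
m₂² = 209.60090
g_2 = m₄/m₂² − 3 = 2.69610 − 3 ≈ -0.304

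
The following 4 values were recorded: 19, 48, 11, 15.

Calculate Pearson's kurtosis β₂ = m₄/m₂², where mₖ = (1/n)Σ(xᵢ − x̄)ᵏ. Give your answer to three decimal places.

x̄ = 23.2500
Σ(xᵢ − x̄)² = 848.7500 ⇒ m₂ = 212.18750
Σ(xᵢ − x̄)⁴ = 402710.3281 ⇒ m₄ = 100677.58203
m₂² = 45023.53516
β₂ = m₄/m₂² = 100677.58203 / 45023.53516 ≈ 2.236

2.236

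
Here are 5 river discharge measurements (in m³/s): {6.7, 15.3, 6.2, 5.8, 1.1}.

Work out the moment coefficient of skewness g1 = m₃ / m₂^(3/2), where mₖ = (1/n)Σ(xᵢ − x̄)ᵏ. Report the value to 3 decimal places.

0.734

x̄ = (6.7 + 15.3 + 6.2 + 5.8 + 1.1) / 5 = 7.0200
deviations (xᵢ − x̄): -0.3200, 8.2800, -0.8200, -1.2200, -5.9200
Σ(xᵢ − x̄)² = 105.8680 ⇒ m₂ = 105.8680/5 = 21.17360
Σ(xᵢ − x̄)³ = 357.7889 ⇒ m₃ = 357.7889/5 = 71.55778
m₂^(3/2) = 21.17360^(1.5) = 97.42986
g1 = m₃ / m₂^(3/2) = 71.55778 / 97.42986 ≈ 0.734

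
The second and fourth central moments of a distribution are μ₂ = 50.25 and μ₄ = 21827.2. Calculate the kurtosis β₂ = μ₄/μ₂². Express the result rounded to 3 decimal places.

8.644

μ₂² = 50.25² = 2525.06250
μ₄/μ₂² = 21827.2 / 2525.06250 = 8.64422
β₂ ≈ 8.644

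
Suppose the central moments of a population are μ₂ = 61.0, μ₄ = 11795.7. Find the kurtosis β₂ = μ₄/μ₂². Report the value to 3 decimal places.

3.170

μ₂² = 61.0² = 3721.00000
μ₄/μ₂² = 11795.7 / 3721.00000 = 3.17003
β₂ ≈ 3.170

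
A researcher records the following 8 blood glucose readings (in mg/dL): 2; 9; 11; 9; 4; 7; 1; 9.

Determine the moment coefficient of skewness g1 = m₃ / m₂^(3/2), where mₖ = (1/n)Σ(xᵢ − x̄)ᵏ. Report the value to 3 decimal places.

x̄ = (2 + 9 + 11 + 9 + 4 + 7 + 1 + 9) / 8 = 6.5000
deviations (xᵢ − x̄): -4.5000, 2.5000, 4.5000, 2.5000, -2.5000, 0.5000, -5.5000, 2.5000
Σ(xᵢ − x̄)² = 96.0000 ⇒ m₂ = 96.0000/8 = 12.00000
Σ(xᵢ − x̄)³ = -135.0000 ⇒ m₃ = -135.0000/8 = -16.87500
m₂^(3/2) = 12.00000^(1.5) = 41.56922
g1 = m₃ / m₂^(3/2) = -16.87500 / 41.56922 ≈ -0.406

-0.406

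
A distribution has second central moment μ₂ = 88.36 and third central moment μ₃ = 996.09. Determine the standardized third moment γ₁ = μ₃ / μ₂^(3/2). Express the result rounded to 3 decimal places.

1.199

σ = √μ₂ = √88.36 = 9.40000
σ³ = μ₂^(3/2) = 830.58400
γ₁ = μ₃/σ³ = 996.09 / 830.58400 ≈ 1.199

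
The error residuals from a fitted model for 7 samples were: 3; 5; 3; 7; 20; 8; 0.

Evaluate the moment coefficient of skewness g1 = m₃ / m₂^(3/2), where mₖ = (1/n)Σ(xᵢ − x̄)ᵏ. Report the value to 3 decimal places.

x̄ = (3 + 5 + 3 + 7 + 20 + 8 + 0) / 7 = 6.5714
deviations (xᵢ − x̄): -3.5714, -1.5714, -3.5714, 0.4286, 13.4286, 1.4286, -6.5714
Σ(xᵢ − x̄)² = 253.7143 ⇒ m₂ = 253.7143/7 = 36.24490
Σ(xᵢ − x̄)³ = 2045.7551 ⇒ m₃ = 2045.7551/7 = 292.25073
m₂^(3/2) = 36.24490^(1.5) = 218.20783
g1 = m₃ / m₂^(3/2) = 292.25073 / 218.20783 ≈ 1.339

1.339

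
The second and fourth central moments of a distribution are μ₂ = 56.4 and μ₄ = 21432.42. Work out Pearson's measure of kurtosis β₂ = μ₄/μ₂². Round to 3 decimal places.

μ₂² = 56.4² = 3180.96000
μ₄/μ₂² = 21432.42 / 3180.96000 = 6.73772
β₂ ≈ 6.738

6.738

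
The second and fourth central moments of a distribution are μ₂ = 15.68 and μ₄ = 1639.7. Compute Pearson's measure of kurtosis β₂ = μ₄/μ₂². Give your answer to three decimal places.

μ₂² = 15.68² = 245.86240
μ₄/μ₂² = 1639.7 / 245.86240 = 6.66918
β₂ ≈ 6.669

6.669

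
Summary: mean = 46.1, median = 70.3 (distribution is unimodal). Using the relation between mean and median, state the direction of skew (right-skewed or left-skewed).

left-skewed

mean − median = 46.1 − 70.3 = -24.2
mean < median ⇒ the longer tail is on the left ⇒ left-skewed (negatively skewed).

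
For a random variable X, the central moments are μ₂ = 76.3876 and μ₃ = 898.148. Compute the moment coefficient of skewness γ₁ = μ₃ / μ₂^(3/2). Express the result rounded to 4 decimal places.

σ = √μ₂ = √76.3876 = 8.74000
σ³ = μ₂^(3/2) = 667.62762
γ₁ = μ₃/σ³ = 898.148 / 667.62762 ≈ 1.3453

1.3453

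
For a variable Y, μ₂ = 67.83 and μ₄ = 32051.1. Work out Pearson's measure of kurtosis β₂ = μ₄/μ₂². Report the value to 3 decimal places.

6.966

μ₂² = 67.83² = 4600.90890
μ₄/μ₂² = 32051.1 / 4600.90890 = 6.96625
β₂ ≈ 6.966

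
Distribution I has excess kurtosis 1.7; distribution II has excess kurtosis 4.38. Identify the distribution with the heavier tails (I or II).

Higher excess kurtosis ⇒ heavier tails relative to the normal distribution.
1.7 vs 4.38: the larger is 4.38, so II has heavier tails.

II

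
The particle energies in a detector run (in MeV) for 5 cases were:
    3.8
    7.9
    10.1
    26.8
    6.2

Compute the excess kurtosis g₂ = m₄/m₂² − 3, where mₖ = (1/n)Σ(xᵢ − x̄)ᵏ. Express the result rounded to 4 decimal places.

x̄ = 10.9600
Σ(xᵢ − x̄)² = 334.9320 ⇒ m₂ = 66.98640
Σ(xᵢ − x̄)⁴ = 66183.3727 ⇒ m₄ = 13236.67454
m₂² = 4487.17778
g₂ = m₄/m₂² − 3 = 2.94989 − 3 ≈ -0.0501

-0.0501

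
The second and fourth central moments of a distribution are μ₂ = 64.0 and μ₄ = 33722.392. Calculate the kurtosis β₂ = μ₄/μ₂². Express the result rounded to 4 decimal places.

μ₂² = 64.0² = 4096.00000
μ₄/μ₂² = 33722.392 / 4096.00000 = 8.23301
β₂ ≈ 8.2330

8.2330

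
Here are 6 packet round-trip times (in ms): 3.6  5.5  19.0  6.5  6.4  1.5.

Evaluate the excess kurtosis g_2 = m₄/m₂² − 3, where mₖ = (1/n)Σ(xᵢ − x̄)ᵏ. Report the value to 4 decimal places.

0.5904

x̄ = 7.0833
Σ(xᵢ − x̄)² = 188.6283 ⇒ m₂ = 31.43806
Σ(xᵢ − x̄)⁴ = 21291.6094 ⇒ m₄ = 3548.60157
m₂² = 988.35134
g_2 = m₄/m₂² − 3 = 3.59043 − 3 ≈ 0.5904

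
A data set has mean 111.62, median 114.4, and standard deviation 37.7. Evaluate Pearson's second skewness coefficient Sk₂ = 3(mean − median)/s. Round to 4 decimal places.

-0.2212

Sk₂ = 3(111.62 − 114.4) / 37.7 = 3 × -2.7800 / 37.7
    = -8.3400 / 37.7 ≈ -0.2212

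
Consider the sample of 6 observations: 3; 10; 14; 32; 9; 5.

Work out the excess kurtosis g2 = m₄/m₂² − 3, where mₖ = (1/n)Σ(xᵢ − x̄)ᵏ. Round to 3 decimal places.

0.302

x̄ = 12.1667
Σ(xᵢ − x̄)² = 546.8333 ⇒ m₂ = 91.13889
Σ(xᵢ − x̄)⁴ = 164565.4861 ⇒ m₄ = 27427.58102
m₂² = 8306.29707
g2 = m₄/m₂² − 3 = 3.30202 − 3 ≈ 0.302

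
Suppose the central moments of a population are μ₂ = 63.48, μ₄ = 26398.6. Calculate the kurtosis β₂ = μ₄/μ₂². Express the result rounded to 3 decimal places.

6.551

μ₂² = 63.48² = 4029.71040
μ₄/μ₂² = 26398.6 / 4029.71040 = 6.55099
β₂ ≈ 6.551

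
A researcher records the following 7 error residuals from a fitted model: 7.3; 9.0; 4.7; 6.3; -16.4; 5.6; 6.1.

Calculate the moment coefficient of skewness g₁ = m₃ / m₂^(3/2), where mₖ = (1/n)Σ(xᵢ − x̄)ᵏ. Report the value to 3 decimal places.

x̄ = (7.3 + 9.0 + 4.7 + 6.3 - 16.4 + 5.6 + 6.1) / 7 = 3.2286
deviations (xᵢ − x̄): 4.0714, 5.7714, 1.4714, 3.0714, -19.6286, 2.3714, 2.8714
Σ(xᵢ − x̄)² = 460.6343 ⇒ m₂ = 460.6343/7 = 65.80490
Σ(xᵢ − x̄)³ = -7233.6071 ⇒ m₃ = -7233.6071/7 = -1033.37244
m₂^(3/2) = 65.80490^(1.5) = 533.81077
g₁ = m₃ / m₂^(3/2) = -1033.37244 / 533.81077 ≈ -1.936

-1.936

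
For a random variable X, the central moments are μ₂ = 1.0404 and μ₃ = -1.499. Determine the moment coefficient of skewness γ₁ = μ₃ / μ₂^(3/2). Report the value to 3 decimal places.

-1.413

σ = √μ₂ = √1.0404 = 1.02000
σ³ = μ₂^(3/2) = 1.06121
γ₁ = μ₃/σ³ = -1.499 / 1.06121 ≈ -1.413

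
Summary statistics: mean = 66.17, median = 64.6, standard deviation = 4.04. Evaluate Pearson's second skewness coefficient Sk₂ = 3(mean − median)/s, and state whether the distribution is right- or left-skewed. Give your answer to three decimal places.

1.166, right-skewed

Sk₂ = 3(66.17 − 64.6) / 4.04 = 3 × 1.5700 / 4.04
    = 4.7100 / 4.04 ≈ 1.166
Sk₂ > 0 ⇒ mean > median ⇒ right-skewed (positive skew).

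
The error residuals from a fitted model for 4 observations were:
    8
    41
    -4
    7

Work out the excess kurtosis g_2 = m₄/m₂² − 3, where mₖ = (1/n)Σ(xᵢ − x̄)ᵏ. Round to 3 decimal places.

x̄ = 13.0000
Σ(xᵢ − x̄)² = 1134.0000 ⇒ m₂ = 283.50000
Σ(xᵢ − x̄)⁴ = 700098.0000 ⇒ m₄ = 175024.50000
m₂² = 80372.25000
g_2 = m₄/m₂² − 3 = 2.17767 − 3 ≈ -0.822

-0.822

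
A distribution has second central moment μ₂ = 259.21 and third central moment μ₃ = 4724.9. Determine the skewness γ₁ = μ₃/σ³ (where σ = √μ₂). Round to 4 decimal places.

σ = √μ₂ = √259.21 = 16.10000
σ³ = μ₂^(3/2) = 4173.28100
γ₁ = μ₃/σ³ = 4724.9 / 4173.28100 ≈ 1.1322

1.1322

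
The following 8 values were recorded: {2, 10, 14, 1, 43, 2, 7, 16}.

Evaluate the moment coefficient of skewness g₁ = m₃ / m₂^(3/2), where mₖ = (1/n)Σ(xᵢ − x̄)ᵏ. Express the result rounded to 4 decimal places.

1.5670

x̄ = (2 + 10 + 14 + 1 + 43 + 2 + 7 + 16) / 8 = 11.8750
deviations (xᵢ − x̄): -9.8750, -1.8750, 2.1250, -10.8750, 31.1250, -9.8750, -4.8750, 4.1250
Σ(xᵢ − x̄)² = 1330.8750 ⇒ m₂ = 1330.8750/8 = 166.35938
Σ(xᵢ − x̄)³ = 26898.0938 ⇒ m₃ = 26898.0938/8 = 3362.26172
m₂^(3/2) = 166.35938^(1.5) = 2145.70948
g₁ = m₃ / m₂^(3/2) = 3362.26172 / 2145.70948 ≈ 1.5670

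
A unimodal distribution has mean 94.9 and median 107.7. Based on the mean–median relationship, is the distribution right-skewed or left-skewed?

left-skewed

mean − median = 94.9 − 107.7 = -12.8
mean < median ⇒ the longer tail is on the left ⇒ left-skewed (negatively skewed).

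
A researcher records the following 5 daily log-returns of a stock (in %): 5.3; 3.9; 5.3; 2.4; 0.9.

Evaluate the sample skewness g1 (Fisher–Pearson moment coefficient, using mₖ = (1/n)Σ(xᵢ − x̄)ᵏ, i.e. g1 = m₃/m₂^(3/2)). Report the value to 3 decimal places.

-0.393

x̄ = (5.3 + 3.9 + 5.3 + 2.4 + 0.9) / 5 = 3.5600
deviations (xᵢ − x̄): 1.7400, 0.3400, 1.7400, -1.1600, -2.6600
Σ(xᵢ − x̄)² = 14.5920 ⇒ m₂ = 14.5920/5 = 2.91840
Σ(xᵢ − x̄)³ = -9.8066 ⇒ m₃ = -9.8066/5 = -1.96133
m₂^(3/2) = 2.91840^(1.5) = 4.98560
g1 = m₃ / m₂^(3/2) = -1.96133 / 4.98560 ≈ -0.393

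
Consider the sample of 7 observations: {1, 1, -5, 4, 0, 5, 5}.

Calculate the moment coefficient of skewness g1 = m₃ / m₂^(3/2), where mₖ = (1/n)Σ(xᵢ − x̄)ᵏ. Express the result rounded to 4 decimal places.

-0.7755

x̄ = (1 + 1 - 5 + 4 + 0 + 5 + 5) / 7 = 1.5714
deviations (xᵢ − x̄): -0.5714, -0.5714, -6.5714, 2.4286, -1.5714, 3.4286, 3.4286
Σ(xᵢ − x̄)² = 75.7143 ⇒ m₂ = 75.7143/7 = 10.81633
Σ(xᵢ − x̄)³ = -193.1020 ⇒ m₃ = -193.1020/7 = -27.58601
m₂^(3/2) = 10.81633^(1.5) = 35.57293
g1 = m₃ / m₂^(3/2) = -27.58601 / 35.57293 ≈ -0.7755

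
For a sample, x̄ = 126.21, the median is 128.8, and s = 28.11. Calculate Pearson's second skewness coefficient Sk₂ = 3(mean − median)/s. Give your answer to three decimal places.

-0.276

Sk₂ = 3(126.21 − 128.8) / 28.11 = 3 × -2.5900 / 28.11
    = -7.7700 / 28.11 ≈ -0.276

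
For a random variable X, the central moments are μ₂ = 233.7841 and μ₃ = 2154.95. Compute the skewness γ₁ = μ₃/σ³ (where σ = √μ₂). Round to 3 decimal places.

σ = √μ₂ = √233.7841 = 15.29000
σ³ = μ₂^(3/2) = 3574.55889
γ₁ = μ₃/σ³ = 2154.95 / 3574.55889 ≈ 0.603

0.603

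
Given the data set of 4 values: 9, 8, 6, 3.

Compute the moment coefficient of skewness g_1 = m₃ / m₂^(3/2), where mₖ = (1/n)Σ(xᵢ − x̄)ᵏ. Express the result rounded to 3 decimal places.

x̄ = (9 + 8 + 6 + 3) / 4 = 6.5000
deviations (xᵢ − x̄): 2.5000, 1.5000, -0.5000, -3.5000
Σ(xᵢ − x̄)² = 21.0000 ⇒ m₂ = 21.0000/4 = 5.25000
Σ(xᵢ − x̄)³ = -24.0000 ⇒ m₃ = -24.0000/4 = -6.00000
m₂^(3/2) = 5.25000^(1.5) = 12.02926
g_1 = m₃ / m₂^(3/2) = -6.00000 / 12.02926 ≈ -0.499

-0.499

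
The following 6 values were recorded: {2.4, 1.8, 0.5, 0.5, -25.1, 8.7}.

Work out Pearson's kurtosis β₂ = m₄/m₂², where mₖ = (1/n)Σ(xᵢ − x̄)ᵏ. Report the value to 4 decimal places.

x̄ = -1.8667
Σ(xᵢ − x̄)² = 694.2933 ⇒ m₂ = 115.71556
Σ(xᵢ − x̄)⁴ = 304412.4598 ⇒ m₄ = 50735.40996
m₂² = 13390.08980
β₂ = m₄/m₂² = 50735.40996 / 13390.08980 ≈ 3.7890

3.7890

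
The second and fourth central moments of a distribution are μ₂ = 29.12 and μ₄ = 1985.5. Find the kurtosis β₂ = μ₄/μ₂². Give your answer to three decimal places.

2.341

μ₂² = 29.12² = 847.97440
μ₄/μ₂² = 1985.5 / 847.97440 = 2.34146
β₂ ≈ 2.341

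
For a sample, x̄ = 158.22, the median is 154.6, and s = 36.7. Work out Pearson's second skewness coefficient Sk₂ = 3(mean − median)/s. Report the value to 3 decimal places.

0.296

Sk₂ = 3(158.22 − 154.6) / 36.7 = 3 × 3.6200 / 36.7
    = 10.8600 / 36.7 ≈ 0.296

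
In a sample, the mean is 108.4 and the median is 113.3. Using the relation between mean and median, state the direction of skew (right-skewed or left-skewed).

mean − median = 108.4 − 113.3 = -4.9
mean < median ⇒ the longer tail is on the left ⇒ left-skewed (negatively skewed).

left-skewed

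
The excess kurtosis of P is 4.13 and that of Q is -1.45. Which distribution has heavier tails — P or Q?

Higher excess kurtosis ⇒ heavier tails relative to the normal distribution.
4.13 vs -1.45: the larger is 4.13, so P has heavier tails. (P is leptokurtic — heavier-than-normal tails; the other is platykurtic.)

P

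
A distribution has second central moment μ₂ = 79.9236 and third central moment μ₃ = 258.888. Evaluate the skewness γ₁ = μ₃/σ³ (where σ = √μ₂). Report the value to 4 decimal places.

σ = √μ₂ = √79.9236 = 8.94000
σ³ = μ₂^(3/2) = 714.51698
γ₁ = μ₃/σ³ = 258.888 / 714.51698 ≈ 0.3623

0.3623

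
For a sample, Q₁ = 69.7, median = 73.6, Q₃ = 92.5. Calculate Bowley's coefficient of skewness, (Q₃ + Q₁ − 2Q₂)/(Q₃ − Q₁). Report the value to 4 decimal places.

0.6579

numerator: Q₃ + Q₁ − 2Q₂ = 92.5 + 69.7 − 2×73.6 = 15.0000
denominator: Q₃ − Q₁ = 92.5 − 69.7 = 22.8000
Bowley skewness = 15.0000 / 22.8000 ≈ 0.6579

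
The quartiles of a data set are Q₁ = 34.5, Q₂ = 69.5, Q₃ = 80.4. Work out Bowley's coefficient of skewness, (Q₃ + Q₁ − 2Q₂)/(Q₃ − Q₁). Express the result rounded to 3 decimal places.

-0.525

numerator: Q₃ + Q₁ − 2Q₂ = 80.4 + 34.5 − 2×69.5 = -24.1000
denominator: Q₃ − Q₁ = 80.4 − 34.5 = 45.9000
Bowley skewness = -24.1000 / 45.9000 ≈ -0.525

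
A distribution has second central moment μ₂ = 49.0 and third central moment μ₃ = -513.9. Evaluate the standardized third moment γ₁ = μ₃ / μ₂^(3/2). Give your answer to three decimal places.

σ = √μ₂ = √49.0 = 7.00000
σ³ = μ₂^(3/2) = 343.00000
γ₁ = μ₃/σ³ = -513.9 / 343.00000 ≈ -1.498

-1.498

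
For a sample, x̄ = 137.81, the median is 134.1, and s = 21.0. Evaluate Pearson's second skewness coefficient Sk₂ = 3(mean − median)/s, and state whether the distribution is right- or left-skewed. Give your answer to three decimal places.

Sk₂ = 3(137.81 − 134.1) / 21.0 = 3 × 3.7100 / 21.0
    = 11.1300 / 21.0 ≈ 0.530
Sk₂ > 0 ⇒ mean > median ⇒ right-skewed (positive skew).

0.530, right-skewed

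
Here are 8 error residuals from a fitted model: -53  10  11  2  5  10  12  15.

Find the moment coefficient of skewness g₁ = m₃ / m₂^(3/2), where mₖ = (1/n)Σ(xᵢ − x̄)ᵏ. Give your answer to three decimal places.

x̄ = (-53 + 10 + 11 + 2 + 5 + 10 + 12 + 15) / 8 = 1.5000
deviations (xᵢ − x̄): -54.5000, 8.5000, 9.5000, 0.5000, 3.5000, 8.5000, 10.5000, 13.5000
Σ(xᵢ − x̄)² = 3510.0000 ⇒ m₂ = 3510.0000/8 = 438.75000
Σ(xᵢ − x̄)³ = -156132.0000 ⇒ m₃ = -156132.0000/8 = -19516.50000
m₂^(3/2) = 438.75000^(1.5) = 9190.21548
g₁ = m₃ / m₂^(3/2) = -19516.50000 / 9190.21548 ≈ -2.124

-2.124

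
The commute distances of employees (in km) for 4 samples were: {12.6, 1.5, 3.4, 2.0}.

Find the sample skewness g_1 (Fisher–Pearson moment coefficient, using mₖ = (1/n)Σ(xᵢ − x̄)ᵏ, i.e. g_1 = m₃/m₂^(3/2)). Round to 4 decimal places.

x̄ = (12.6 + 1.5 + 3.4 + 2.0) / 4 = 4.8750
deviations (xᵢ − x̄): 7.7250, -3.3750, -1.4750, -2.8750
Σ(xᵢ − x̄)² = 81.5075 ⇒ m₂ = 81.5075/4 = 20.37687
Σ(xᵢ − x̄)³ = 395.5781 ⇒ m₃ = 395.5781/4 = 98.89453
m₂^(3/2) = 20.37687^(1.5) = 91.98275
g_1 = m₃ / m₂^(3/2) = 98.89453 / 91.98275 ≈ 1.0751

1.0751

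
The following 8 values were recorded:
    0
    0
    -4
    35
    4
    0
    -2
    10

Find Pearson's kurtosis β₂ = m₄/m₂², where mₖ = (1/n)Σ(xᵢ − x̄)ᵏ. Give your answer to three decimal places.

x̄ = 5.3750
Σ(xᵢ − x̄)² = 1129.8750 ⇒ m₂ = 141.23438
Σ(xᵢ − x̄)⁴ = 783901.3066 ⇒ m₄ = 97987.66333
m₂² = 19947.14868
β₂ = m₄/m₂² = 97987.66333 / 19947.14868 ≈ 4.912

4.912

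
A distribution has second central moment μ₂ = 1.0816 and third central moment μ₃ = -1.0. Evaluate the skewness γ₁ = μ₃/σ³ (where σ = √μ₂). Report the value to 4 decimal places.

-0.8890

σ = √μ₂ = √1.0816 = 1.04000
σ³ = μ₂^(3/2) = 1.12486
γ₁ = μ₃/σ³ = -1.0 / 1.12486 ≈ -0.8890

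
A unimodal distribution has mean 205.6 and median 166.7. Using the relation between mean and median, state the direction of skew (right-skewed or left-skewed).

right-skewed

mean − median = 205.6 − 166.7 = 38.9
mean > median ⇒ the longer tail is on the right ⇒ right-skewed (positively skewed).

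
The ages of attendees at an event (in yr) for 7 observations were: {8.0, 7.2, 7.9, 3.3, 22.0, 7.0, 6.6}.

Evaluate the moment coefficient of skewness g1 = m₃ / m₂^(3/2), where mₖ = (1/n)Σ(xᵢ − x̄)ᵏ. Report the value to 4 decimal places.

1.7224

x̄ = (8.0 + 7.2 + 7.9 + 3.3 + 22.0 + 7.0 + 6.6) / 7 = 8.8571
deviations (xᵢ − x̄): -0.8571, -1.6571, -0.9571, -5.5571, 13.1429, -1.8571, -2.2571
Σ(xᵢ − x̄)² = 216.5571 ⇒ m₂ = 216.5571/7 = 30.93673
Σ(xᵢ − x̄)³ = 2074.6506 ⇒ m₃ = 2074.6506/7 = 296.37866
m₂^(3/2) = 30.93673^(1.5) = 172.07260
g1 = m₃ / m₂^(3/2) = 296.37866 / 172.07260 ≈ 1.7224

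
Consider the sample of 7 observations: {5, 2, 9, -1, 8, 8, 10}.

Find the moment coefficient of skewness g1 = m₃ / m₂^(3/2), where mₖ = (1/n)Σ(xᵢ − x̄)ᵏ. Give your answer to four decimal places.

x̄ = (5 + 2 + 9 - 1 + 8 + 8 + 10) / 7 = 5.8571
deviations (xᵢ − x̄): -0.8571, -3.8571, 3.1429, -6.8571, 2.1429, 2.1429, 4.1429
Σ(xᵢ − x̄)² = 98.8571 ⇒ m₂ = 98.8571/7 = 14.12245
Σ(xᵢ − x̄)³ = -258.6122 ⇒ m₃ = -258.6122/7 = -36.94461
m₂^(3/2) = 14.12245^(1.5) = 53.07195
g1 = m₃ / m₂^(3/2) = -36.94461 / 53.07195 ≈ -0.6961

-0.6961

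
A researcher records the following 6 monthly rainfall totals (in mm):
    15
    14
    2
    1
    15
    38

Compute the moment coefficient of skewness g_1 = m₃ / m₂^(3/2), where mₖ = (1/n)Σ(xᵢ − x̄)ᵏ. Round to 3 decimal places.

x̄ = (15 + 14 + 2 + 1 + 15 + 38) / 6 = 14.1667
deviations (xᵢ − x̄): 0.8333, -0.1667, -12.1667, -13.1667, 0.8333, 23.8333
Σ(xᵢ − x̄)² = 890.8333 ⇒ m₂ = 890.8333/6 = 148.47222
Σ(xᵢ − x̄)³ = 9455.5556 ⇒ m₃ = 9455.5556/6 = 1575.92593
m₂^(3/2) = 148.47222^(1.5) = 1809.12183
g_1 = m₃ / m₂^(3/2) = 1575.92593 / 1809.12183 ≈ 0.871

0.871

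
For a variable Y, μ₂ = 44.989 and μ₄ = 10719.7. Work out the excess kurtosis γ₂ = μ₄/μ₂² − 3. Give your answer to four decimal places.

2.2963

μ₂² = 44.989² = 2024.01012
μ₄/μ₂² = 10719.7 / 2024.01012 = 5.29627
γ₂ = 5.29627 − 3 ≈ 2.2963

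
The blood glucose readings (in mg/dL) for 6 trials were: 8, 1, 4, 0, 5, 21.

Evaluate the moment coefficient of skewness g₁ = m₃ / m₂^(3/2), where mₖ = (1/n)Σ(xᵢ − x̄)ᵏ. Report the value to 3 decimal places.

1.263

x̄ = (8 + 1 + 4 + 0 + 5 + 21) / 6 = 6.5000
deviations (xᵢ − x̄): 1.5000, -5.5000, -2.5000, -6.5000, -1.5000, 14.5000
Σ(xᵢ − x̄)² = 293.5000 ⇒ m₂ = 293.5000/6 = 48.91667
Σ(xᵢ − x̄)³ = 2592.0000 ⇒ m₃ = 2592.0000/6 = 432.00000
m₂^(3/2) = 48.91667^(1.5) = 342.12537
g₁ = m₃ / m₂^(3/2) = 432.00000 / 342.12537 ≈ 1.263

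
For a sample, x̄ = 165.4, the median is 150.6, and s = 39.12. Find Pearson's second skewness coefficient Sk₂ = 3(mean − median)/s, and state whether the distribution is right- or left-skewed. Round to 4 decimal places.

Sk₂ = 3(165.4 − 150.6) / 39.12 = 3 × 14.8000 / 39.12
    = 44.4000 / 39.12 ≈ 1.1350
Sk₂ > 0 ⇒ mean > median ⇒ right-skewed (positive skew).

1.1350, right-skewed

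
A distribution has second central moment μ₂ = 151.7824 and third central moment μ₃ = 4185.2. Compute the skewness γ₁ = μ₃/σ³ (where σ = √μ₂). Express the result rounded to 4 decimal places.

2.2381

σ = √μ₂ = √151.7824 = 12.32000
σ³ = μ₂^(3/2) = 1869.95917
γ₁ = μ₃/σ³ = 4185.2 / 1869.95917 ≈ 2.2381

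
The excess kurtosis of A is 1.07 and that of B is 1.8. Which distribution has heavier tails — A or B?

Higher excess kurtosis ⇒ heavier tails relative to the normal distribution.
1.07 vs 1.8: the larger is 1.8, so B has heavier tails.

B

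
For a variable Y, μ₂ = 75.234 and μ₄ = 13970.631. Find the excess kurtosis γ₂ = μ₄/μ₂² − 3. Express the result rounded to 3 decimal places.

-0.532

μ₂² = 75.234² = 5660.15476
μ₄/μ₂² = 13970.631 / 5660.15476 = 2.46824
γ₂ = 2.46824 − 3 ≈ -0.532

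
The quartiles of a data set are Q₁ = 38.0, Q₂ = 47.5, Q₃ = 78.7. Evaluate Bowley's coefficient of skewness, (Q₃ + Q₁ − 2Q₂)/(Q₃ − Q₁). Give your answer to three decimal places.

numerator: Q₃ + Q₁ − 2Q₂ = 78.7 + 38.0 − 2×47.5 = 21.7000
denominator: Q₃ − Q₁ = 78.7 − 38.0 = 40.7000
Bowley skewness = 21.7000 / 40.7000 ≈ 0.533

0.533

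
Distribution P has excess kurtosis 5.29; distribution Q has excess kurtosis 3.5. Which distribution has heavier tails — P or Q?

Higher excess kurtosis ⇒ heavier tails relative to the normal distribution.
5.29 vs 3.5: the larger is 5.29, so P has heavier tails.

P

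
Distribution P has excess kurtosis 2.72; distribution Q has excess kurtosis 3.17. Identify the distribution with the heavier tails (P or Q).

Higher excess kurtosis ⇒ heavier tails relative to the normal distribution.
2.72 vs 3.17: the larger is 3.17, so Q has heavier tails.

Q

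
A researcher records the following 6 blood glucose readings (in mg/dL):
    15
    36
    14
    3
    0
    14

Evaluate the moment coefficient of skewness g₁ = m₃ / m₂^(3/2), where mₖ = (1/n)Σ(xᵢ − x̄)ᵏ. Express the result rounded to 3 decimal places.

x̄ = (15 + 36 + 14 + 3 + 0 + 14) / 6 = 13.6667
deviations (xᵢ − x̄): 1.3333, 22.3333, 0.3333, -10.6667, -13.6667, 0.3333
Σ(xᵢ − x̄)² = 801.3333 ⇒ m₂ = 801.3333/6 = 133.55556
Σ(xᵢ − x̄)³ = 7375.5556 ⇒ m₃ = 7375.5556/6 = 1229.25926
m₂^(3/2) = 133.55556^(1.5) = 1543.45132
g₁ = m₃ / m₂^(3/2) = 1229.25926 / 1543.45132 ≈ 0.796

0.796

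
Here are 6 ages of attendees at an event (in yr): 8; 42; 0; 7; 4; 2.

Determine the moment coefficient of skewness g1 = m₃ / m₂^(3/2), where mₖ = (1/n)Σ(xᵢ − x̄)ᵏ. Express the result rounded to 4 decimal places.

1.6442

x̄ = (8 + 42 + 0 + 7 + 4 + 2) / 6 = 10.5000
deviations (xᵢ − x̄): -2.5000, 31.5000, -10.5000, -3.5000, -6.5000, -8.5000
Σ(xᵢ − x̄)² = 1235.5000 ⇒ m₂ = 1235.5000/6 = 205.91667
Σ(xᵢ − x̄)³ = 29151.0000 ⇒ m₃ = 29151.0000/6 = 4858.50000
m₂^(3/2) = 205.91667^(1.5) = 2954.86231
g1 = m₃ / m₂^(3/2) = 4858.50000 / 2954.86231 ≈ 1.6442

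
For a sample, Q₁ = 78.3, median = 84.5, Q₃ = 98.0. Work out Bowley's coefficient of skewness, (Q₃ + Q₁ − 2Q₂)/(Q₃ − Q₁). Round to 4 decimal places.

0.3706

numerator: Q₃ + Q₁ − 2Q₂ = 98.0 + 78.3 − 2×84.5 = 7.3000
denominator: Q₃ − Q₁ = 98.0 − 78.3 = 19.7000
Bowley skewness = 7.3000 / 19.7000 ≈ 0.3706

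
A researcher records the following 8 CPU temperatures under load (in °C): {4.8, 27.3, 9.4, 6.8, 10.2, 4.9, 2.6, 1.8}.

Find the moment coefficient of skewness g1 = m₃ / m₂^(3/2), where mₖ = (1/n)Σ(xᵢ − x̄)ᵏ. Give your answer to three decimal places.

x̄ = (4.8 + 27.3 + 9.4 + 6.8 + 10.2 + 4.9 + 2.6 + 1.8) / 8 = 8.4750
deviations (xᵢ − x̄): -3.6750, 18.8250, 0.9250, -1.6750, 1.7250, -3.5750, -5.8750, -6.6750
Σ(xᵢ − x̄)² = 466.3750 ⇒ m₂ = 466.3750/8 = 58.29688
Σ(xᵢ − x̄)³ = 6076.9283 ⇒ m₃ = 6076.9283/8 = 759.61603
m₂^(3/2) = 58.29688^(1.5) = 445.11058
g1 = m₃ / m₂^(3/2) = 759.61603 / 445.11058 ≈ 1.707

1.707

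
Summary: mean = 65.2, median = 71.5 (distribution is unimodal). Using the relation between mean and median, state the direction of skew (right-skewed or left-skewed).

left-skewed

mean − median = 65.2 − 71.5 = -6.3
mean < median ⇒ the longer tail is on the left ⇒ left-skewed (negatively skewed).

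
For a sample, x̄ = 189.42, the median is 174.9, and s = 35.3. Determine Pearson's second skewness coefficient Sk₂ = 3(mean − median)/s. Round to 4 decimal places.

Sk₂ = 3(189.42 − 174.9) / 35.3 = 3 × 14.5200 / 35.3
    = 43.5600 / 35.3 ≈ 1.2340

1.2340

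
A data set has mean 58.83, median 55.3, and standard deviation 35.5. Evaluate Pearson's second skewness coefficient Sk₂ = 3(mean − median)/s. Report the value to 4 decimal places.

Sk₂ = 3(58.83 − 55.3) / 35.5 = 3 × 3.5300 / 35.5
    = 10.5900 / 35.5 ≈ 0.2983

0.2983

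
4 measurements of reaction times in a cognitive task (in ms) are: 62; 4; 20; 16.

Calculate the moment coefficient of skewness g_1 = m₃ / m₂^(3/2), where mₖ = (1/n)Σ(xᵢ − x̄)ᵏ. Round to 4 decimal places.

0.8989

x̄ = (62 + 4 + 20 + 16) / 4 = 25.5000
deviations (xᵢ − x̄): 36.5000, -21.5000, -5.5000, -9.5000
Σ(xᵢ − x̄)² = 1915.0000 ⇒ m₂ = 1915.0000/4 = 478.75000
Σ(xᵢ − x̄)³ = 37665.0000 ⇒ m₃ = 37665.0000/4 = 9416.25000
m₂^(3/2) = 478.75000^(1.5) = 10475.22067
g_1 = m₃ / m₂^(3/2) = 9416.25000 / 10475.22067 ≈ 0.8989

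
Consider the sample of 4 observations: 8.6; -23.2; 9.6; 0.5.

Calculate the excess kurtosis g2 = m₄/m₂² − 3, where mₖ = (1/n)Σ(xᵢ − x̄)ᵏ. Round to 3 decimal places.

x̄ = -1.1250
Σ(xᵢ − x̄)² = 699.5475 ⇒ m₂ = 174.88687
Σ(xᵢ − x̄)⁴ = 259649.1883 ⇒ m₄ = 64912.29708
m₂² = 30585.41905
g2 = m₄/m₂² − 3 = 2.12233 − 3 ≈ -0.878

-0.878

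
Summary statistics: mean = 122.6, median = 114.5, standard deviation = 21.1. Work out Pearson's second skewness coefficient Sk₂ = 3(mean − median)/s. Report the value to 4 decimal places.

1.1517

Sk₂ = 3(122.6 − 114.5) / 21.1 = 3 × 8.1000 / 21.1
    = 24.3000 / 21.1 ≈ 1.1517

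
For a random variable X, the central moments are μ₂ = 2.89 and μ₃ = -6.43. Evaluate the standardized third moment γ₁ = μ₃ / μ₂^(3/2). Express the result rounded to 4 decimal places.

σ = √μ₂ = √2.89 = 1.70000
σ³ = μ₂^(3/2) = 4.91300
γ₁ = μ₃/σ³ = -6.43 / 4.91300 ≈ -1.3088

-1.3088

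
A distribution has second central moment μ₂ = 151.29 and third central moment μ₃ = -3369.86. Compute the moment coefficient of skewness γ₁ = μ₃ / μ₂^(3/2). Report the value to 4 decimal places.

σ = √μ₂ = √151.29 = 12.30000
σ³ = μ₂^(3/2) = 1860.86700
γ₁ = μ₃/σ³ = -3369.86 / 1860.86700 ≈ -1.8109

-1.8109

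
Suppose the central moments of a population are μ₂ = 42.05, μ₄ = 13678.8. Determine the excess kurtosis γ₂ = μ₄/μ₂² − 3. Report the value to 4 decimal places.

μ₂² = 42.05² = 1768.20250
μ₄/μ₂² = 13678.8 / 1768.20250 = 7.73599
γ₂ = 7.73599 − 3 ≈ 4.7360

4.7360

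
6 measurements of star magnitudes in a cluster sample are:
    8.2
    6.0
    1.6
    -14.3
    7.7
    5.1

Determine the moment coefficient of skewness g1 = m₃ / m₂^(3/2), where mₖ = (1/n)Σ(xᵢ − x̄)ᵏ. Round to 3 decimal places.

-1.507

x̄ = (8.2 + 6.0 + 1.6 - 14.3 + 7.7 + 5.1) / 6 = 2.3833
deviations (xᵢ − x̄): 5.8167, 3.6167, -0.7833, -16.6833, 5.3167, 2.7167
Σ(xᵢ − x̄)² = 361.5083 ⇒ m₂ = 361.5083/6 = 60.25139
Σ(xᵢ − x̄)³ = -4229.5716 ⇒ m₃ = -4229.5716/6 = -704.92859
m₂^(3/2) = 60.25139^(1.5) = 467.68193
g1 = m₃ / m₂^(3/2) = -704.92859 / 467.68193 ≈ -1.507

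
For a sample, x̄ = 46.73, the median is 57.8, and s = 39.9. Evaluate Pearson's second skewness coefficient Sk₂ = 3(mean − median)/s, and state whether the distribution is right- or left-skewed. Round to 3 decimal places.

Sk₂ = 3(46.73 − 57.8) / 39.9 = 3 × -11.0700 / 39.9
    = -33.2100 / 39.9 ≈ -0.832
Sk₂ < 0 ⇒ mean < median ⇒ left-skewed (negative skew).

-0.832, left-skewed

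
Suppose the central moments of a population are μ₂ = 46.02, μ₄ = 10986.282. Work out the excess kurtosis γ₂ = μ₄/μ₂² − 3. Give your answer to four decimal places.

2.1875

μ₂² = 46.02² = 2117.84040
μ₄/μ₂² = 10986.282 / 2117.84040 = 5.18749
γ₂ = 5.18749 − 3 ≈ 2.1875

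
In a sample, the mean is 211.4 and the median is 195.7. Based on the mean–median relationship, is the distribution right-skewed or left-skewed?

right-skewed

mean − median = 211.4 − 195.7 = 15.7
mean > median ⇒ the longer tail is on the right ⇒ right-skewed (positively skewed).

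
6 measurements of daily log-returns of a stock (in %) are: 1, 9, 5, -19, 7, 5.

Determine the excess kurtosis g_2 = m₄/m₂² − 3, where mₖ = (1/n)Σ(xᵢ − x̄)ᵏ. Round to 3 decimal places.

x̄ = 1.3333
Σ(xᵢ − x̄)² = 531.3333 ⇒ m₂ = 88.55556
Σ(xᵢ − x̄)⁴ = 175783.7778 ⇒ m₄ = 29297.29630
m₂² = 7842.08642
g_2 = m₄/m₂² − 3 = 3.73591 − 3 ≈ 0.736

0.736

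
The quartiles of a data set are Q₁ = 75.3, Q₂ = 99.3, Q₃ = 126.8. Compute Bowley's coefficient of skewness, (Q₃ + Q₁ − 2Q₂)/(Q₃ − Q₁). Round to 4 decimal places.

numerator: Q₃ + Q₁ − 2Q₂ = 126.8 + 75.3 − 2×99.3 = 3.5000
denominator: Q₃ − Q₁ = 126.8 − 75.3 = 51.5000
Bowley skewness = 3.5000 / 51.5000 ≈ 0.0680

0.0680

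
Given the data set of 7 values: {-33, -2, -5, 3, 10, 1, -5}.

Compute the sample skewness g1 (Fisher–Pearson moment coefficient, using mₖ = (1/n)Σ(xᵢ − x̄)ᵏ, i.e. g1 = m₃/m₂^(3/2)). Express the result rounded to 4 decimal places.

x̄ = (-33 - 2 - 5 + 3 + 10 + 1 - 5) / 7 = -4.4286
deviations (xᵢ − x̄): -28.5714, 2.4286, -0.5714, 7.4286, 14.4286, 5.4286, -0.5714
Σ(xᵢ − x̄)² = 1115.7143 ⇒ m₂ = 1115.7143/7 = 159.38776
Σ(xᵢ − x̄)³ = -19735.9592 ⇒ m₃ = -19735.9592/7 = -2819.42274
m₂^(3/2) = 159.38776^(1.5) = 2012.25229
g1 = m₃ / m₂^(3/2) = -2819.42274 / 2012.25229 ≈ -1.4011

-1.4011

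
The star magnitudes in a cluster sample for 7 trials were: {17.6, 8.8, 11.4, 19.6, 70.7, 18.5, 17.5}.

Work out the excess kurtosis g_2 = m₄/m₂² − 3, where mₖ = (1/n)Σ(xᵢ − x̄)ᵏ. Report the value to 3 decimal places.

x̄ = 23.4429
Σ(xᵢ − x̄)² = 2701.3371 ⇒ m₂ = 385.90531
Σ(xᵢ − x̄)⁴ = 5057584.6215 ⇒ m₄ = 722512.08878
m₂² = 148922.90529
g_2 = m₄/m₂² − 3 = 4.85158 − 3 ≈ 1.852

1.852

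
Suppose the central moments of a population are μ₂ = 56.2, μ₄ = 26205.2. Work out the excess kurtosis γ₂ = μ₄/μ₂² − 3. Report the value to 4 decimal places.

5.2969

μ₂² = 56.2² = 3158.44000
μ₄/μ₂² = 26205.2 / 3158.44000 = 8.29688
γ₂ = 8.29688 − 3 ≈ 5.2969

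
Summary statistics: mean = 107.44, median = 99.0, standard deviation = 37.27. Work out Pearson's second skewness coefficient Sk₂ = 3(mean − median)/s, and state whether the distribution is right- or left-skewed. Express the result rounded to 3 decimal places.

Sk₂ = 3(107.44 − 99.0) / 37.27 = 3 × 8.4400 / 37.27
    = 25.3200 / 37.27 ≈ 0.679
Sk₂ > 0 ⇒ mean > median ⇒ right-skewed (positive skew).

0.679, right-skewed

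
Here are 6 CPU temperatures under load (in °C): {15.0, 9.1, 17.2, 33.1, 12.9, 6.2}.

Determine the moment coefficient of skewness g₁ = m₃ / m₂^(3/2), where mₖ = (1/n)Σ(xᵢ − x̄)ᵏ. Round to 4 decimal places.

1.1041

x̄ = (15.0 + 9.1 + 17.2 + 33.1 + 12.9 + 6.2) / 6 = 15.5833
deviations (xᵢ − x̄): -0.5833, -6.4833, 1.6167, 17.5167, -2.6833, -9.3833
Σ(xᵢ − x̄)² = 447.0683 ⇒ m₂ = 447.0683/6 = 74.51139
Σ(xᵢ − x̄)³ = 4260.7164 ⇒ m₃ = 4260.7164/6 = 710.11941
m₂^(3/2) = 74.51139^(1.5) = 643.18216
g₁ = m₃ / m₂^(3/2) = 710.11941 / 643.18216 ≈ 1.1041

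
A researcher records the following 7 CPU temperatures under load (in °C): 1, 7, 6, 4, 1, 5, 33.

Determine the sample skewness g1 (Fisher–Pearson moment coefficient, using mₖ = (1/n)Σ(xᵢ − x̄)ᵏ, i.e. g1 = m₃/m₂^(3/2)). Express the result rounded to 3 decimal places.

1.859

x̄ = (1 + 7 + 6 + 4 + 1 + 5 + 33) / 7 = 8.1429
deviations (xᵢ − x̄): -7.1429, -1.1429, -2.1429, -4.1429, -7.1429, -3.1429, 24.8571
Σ(xᵢ − x̄)² = 752.8571 ⇒ m₂ = 752.8571/7 = 107.55102
Σ(xᵢ − x̄)³ = 14516.3265 ⇒ m₃ = 14516.3265/7 = 2073.76093
m₂^(3/2) = 107.55102^(1.5) = 1115.37730
g1 = m₃ / m₂^(3/2) = 2073.76093 / 1115.37730 ≈ 1.859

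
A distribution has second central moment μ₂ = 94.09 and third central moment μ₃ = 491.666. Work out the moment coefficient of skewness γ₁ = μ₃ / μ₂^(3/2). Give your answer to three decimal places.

0.539

σ = √μ₂ = √94.09 = 9.70000
σ³ = μ₂^(3/2) = 912.67300
γ₁ = μ₃/σ³ = 491.666 / 912.67300 ≈ 0.539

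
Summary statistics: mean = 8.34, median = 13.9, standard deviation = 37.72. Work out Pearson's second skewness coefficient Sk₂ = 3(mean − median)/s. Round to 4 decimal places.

Sk₂ = 3(8.34 − 13.9) / 37.72 = 3 × -5.5600 / 37.72
    = -16.6800 / 37.72 ≈ -0.4422

-0.4422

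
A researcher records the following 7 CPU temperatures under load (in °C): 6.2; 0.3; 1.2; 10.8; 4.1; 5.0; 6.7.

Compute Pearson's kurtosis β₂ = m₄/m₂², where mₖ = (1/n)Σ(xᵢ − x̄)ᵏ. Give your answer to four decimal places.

2.3007

x̄ = 4.9000
Σ(xᵢ − x̄)² = 75.2400 ⇒ m₂ = 10.74857
Σ(xᵢ − x̄)⁴ = 1860.6612 ⇒ m₄ = 265.80874
m₂² = 115.53179
β₂ = m₄/m₂² = 265.80874 / 115.53179 ≈ 2.3007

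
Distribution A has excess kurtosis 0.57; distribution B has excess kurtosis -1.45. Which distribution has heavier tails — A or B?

A

Higher excess kurtosis ⇒ heavier tails relative to the normal distribution.
0.57 vs -1.45: the larger is 0.57, so A has heavier tails. (A is leptokurtic — heavier-than-normal tails; the other is platykurtic.)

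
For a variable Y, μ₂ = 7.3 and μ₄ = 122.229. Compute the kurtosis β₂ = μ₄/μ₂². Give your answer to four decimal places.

μ₂² = 7.3² = 53.29000
μ₄/μ₂² = 122.229 / 53.29000 = 2.29366
β₂ ≈ 2.2937

2.2937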